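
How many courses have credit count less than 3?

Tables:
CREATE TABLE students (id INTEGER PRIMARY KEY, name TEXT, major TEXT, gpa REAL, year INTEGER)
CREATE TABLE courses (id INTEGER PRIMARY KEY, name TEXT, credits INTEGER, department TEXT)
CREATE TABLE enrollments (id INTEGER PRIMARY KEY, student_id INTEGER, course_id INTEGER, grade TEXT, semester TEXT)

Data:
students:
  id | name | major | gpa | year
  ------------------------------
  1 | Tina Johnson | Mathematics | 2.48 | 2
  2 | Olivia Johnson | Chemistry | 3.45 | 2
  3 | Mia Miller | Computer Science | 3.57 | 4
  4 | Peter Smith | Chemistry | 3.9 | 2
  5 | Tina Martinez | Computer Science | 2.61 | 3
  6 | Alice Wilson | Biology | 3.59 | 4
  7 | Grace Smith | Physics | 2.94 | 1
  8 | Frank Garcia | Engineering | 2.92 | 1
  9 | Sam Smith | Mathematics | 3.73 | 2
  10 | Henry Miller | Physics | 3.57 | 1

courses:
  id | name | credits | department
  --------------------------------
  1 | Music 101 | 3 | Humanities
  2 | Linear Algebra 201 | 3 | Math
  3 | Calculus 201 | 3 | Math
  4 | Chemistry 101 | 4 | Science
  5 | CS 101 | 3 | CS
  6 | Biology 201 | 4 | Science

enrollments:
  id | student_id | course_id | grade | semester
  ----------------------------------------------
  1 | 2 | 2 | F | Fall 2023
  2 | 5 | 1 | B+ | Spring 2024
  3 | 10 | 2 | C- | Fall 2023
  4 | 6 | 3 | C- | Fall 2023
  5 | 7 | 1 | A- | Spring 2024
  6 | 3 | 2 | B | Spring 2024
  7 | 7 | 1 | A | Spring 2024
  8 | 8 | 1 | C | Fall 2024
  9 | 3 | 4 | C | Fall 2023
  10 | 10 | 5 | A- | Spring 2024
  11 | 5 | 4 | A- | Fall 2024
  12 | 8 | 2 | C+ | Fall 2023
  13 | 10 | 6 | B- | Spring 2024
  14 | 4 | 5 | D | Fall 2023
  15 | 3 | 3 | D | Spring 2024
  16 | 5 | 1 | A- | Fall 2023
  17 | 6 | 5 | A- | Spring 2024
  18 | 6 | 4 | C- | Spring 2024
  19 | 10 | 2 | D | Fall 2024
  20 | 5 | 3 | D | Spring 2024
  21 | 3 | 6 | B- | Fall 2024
SELECT COUNT(*) FROM courses WHERE credits < 3

Execution result:
0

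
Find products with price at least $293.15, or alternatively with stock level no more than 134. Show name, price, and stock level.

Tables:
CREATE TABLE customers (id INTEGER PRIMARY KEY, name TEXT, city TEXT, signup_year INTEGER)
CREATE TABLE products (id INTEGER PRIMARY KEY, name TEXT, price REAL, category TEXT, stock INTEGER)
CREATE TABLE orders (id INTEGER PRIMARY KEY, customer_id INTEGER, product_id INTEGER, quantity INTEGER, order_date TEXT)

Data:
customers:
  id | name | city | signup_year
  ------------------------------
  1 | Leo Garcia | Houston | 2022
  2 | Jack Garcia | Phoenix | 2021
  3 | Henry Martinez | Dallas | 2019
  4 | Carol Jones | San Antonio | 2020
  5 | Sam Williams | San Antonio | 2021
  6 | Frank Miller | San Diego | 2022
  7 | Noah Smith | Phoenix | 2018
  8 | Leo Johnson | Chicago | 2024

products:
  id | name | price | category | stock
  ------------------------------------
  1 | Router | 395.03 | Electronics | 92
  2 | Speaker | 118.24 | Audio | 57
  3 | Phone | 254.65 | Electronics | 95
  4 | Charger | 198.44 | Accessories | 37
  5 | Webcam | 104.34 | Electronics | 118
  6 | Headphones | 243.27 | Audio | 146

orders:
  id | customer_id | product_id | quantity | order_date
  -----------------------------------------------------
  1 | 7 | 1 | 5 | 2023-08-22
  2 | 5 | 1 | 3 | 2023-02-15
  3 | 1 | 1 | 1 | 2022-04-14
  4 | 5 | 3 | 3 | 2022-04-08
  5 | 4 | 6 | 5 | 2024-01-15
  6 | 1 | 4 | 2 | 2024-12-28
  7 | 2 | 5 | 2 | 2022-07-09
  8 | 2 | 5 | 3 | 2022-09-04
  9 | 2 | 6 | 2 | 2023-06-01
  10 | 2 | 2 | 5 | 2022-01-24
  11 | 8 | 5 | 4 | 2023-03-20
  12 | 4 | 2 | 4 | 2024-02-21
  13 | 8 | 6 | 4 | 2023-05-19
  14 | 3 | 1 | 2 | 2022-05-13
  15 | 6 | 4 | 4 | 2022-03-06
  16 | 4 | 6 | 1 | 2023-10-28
SELECT name, price, stock FROM products WHERE price >= 293.15 OR stock <= 134

Execution result:
name | price | stock
Router | 395.03 | 92
Speaker | 118.24 | 57
Phone | 254.65 | 95
Charger | 198.44 | 37
Webcam | 104.34 | 118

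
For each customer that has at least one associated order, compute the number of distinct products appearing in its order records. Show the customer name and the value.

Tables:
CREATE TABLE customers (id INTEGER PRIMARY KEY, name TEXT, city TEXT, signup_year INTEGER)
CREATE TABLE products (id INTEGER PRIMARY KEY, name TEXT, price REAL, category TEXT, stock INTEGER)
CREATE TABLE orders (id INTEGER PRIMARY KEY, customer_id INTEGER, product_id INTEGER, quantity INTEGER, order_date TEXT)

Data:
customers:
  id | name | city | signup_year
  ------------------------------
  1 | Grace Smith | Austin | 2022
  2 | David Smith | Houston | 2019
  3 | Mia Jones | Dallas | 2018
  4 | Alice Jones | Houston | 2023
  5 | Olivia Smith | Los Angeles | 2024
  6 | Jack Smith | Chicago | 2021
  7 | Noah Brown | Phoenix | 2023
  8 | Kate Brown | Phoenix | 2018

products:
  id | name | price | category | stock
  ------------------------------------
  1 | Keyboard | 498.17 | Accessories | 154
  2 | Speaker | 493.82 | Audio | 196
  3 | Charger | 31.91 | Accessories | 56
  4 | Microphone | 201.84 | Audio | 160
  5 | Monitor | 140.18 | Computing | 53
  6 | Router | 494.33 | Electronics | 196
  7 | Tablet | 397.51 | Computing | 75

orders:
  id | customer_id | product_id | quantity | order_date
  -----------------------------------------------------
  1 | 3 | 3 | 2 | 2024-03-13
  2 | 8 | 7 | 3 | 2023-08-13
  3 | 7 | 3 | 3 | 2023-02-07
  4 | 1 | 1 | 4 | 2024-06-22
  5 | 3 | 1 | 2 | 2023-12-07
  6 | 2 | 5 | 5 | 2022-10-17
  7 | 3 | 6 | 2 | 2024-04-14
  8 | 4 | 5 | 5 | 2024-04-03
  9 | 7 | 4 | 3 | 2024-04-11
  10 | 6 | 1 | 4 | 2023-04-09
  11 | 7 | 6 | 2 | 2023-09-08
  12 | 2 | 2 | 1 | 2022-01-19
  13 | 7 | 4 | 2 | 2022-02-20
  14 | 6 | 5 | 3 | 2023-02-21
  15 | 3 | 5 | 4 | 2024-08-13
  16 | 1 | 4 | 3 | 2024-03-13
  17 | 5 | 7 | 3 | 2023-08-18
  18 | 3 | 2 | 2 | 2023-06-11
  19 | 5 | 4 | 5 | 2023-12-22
SELECT p.name, COUNT(DISTINCT c.product_id) AS distinct_product_count FROM orders c JOIN customers p ON c.customer_id = p.id GROUP BY p.id, p.name

Execution result:
name | distinct_product_count
Grace Smith | 2
David Smith | 2
Mia Jones | 5
Alice Jones | 1
Olivia Smith | 2
Jack Smith | 2
Noah Brown | 3
Kate Brown | 1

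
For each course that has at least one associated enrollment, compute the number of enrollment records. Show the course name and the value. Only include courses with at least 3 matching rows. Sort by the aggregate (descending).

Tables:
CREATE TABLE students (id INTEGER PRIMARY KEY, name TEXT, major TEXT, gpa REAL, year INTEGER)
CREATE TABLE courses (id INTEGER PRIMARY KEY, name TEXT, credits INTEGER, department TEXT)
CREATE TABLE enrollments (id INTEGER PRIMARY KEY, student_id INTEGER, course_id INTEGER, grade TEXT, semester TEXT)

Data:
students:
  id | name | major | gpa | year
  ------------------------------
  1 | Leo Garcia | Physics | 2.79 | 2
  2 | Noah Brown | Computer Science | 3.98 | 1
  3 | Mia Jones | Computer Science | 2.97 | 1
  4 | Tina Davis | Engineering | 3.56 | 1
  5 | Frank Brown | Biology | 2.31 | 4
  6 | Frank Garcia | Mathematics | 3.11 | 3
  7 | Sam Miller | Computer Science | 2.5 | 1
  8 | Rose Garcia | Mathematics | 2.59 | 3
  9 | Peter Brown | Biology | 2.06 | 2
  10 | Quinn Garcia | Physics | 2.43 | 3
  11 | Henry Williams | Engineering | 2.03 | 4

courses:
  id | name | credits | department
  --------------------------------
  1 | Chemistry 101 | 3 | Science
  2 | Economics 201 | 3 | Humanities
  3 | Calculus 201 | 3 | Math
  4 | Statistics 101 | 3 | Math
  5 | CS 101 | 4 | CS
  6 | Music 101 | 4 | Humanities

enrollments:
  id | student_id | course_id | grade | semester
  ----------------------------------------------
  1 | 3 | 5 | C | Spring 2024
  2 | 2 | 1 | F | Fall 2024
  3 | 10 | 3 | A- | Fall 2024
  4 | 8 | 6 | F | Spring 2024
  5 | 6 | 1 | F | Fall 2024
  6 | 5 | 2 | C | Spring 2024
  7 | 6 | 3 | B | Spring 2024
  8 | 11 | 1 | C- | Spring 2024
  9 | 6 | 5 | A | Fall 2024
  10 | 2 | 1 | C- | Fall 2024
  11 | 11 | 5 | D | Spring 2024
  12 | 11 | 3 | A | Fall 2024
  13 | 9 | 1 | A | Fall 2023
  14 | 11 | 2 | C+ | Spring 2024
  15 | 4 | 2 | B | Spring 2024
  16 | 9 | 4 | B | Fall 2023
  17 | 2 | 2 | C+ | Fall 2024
SELECT p.name, COUNT(*) AS n FROM enrollments c JOIN courses p ON c.course_id = p.id GROUP BY p.id, p.name HAVING COUNT(*) >= 3 ORDER BY n DESC

Execution result:
name | n
Chemistry 101 | 5
Economics 201 | 4
Calculus 201 | 3
CS 101 | 3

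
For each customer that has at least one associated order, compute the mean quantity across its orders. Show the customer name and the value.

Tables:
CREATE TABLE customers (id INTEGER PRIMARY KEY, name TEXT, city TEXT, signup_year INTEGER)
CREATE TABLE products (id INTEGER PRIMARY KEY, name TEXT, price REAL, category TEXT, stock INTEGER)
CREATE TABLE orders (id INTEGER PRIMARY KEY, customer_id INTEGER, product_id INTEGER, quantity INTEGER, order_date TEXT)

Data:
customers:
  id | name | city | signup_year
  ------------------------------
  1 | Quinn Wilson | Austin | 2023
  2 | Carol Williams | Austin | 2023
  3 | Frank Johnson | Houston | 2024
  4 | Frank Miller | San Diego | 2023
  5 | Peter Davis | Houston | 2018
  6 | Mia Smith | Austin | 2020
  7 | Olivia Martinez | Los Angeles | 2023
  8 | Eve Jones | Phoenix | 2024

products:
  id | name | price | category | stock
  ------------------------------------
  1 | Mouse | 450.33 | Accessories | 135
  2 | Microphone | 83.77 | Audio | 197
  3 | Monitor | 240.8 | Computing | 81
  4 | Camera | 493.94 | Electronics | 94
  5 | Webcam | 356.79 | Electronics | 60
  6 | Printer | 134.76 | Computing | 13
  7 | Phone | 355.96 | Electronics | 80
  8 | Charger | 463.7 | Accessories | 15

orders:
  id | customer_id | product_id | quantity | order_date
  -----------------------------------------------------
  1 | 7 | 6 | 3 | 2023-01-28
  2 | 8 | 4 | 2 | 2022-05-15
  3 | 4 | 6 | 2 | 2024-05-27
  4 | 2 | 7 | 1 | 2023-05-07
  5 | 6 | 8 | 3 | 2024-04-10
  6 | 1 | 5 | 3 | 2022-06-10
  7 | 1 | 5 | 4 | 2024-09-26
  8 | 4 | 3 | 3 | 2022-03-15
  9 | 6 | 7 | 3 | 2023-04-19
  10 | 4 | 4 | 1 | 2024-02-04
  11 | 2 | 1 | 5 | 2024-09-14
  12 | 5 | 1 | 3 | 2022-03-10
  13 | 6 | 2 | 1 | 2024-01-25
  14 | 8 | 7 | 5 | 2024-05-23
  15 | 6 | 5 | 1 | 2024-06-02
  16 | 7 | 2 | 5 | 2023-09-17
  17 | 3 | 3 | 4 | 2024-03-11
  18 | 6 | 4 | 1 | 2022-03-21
SELECT p.name, AVG(c.quantity) AS avg_quantity FROM orders c JOIN customers p ON c.customer_id = p.id GROUP BY p.id, p.name

Execution result:
name | avg_quantity
Quinn Wilson | 3.50
Carol Williams | 3.00
Frank Johnson | 4.00
Frank Miller | 2.00
Peter Davis | 3.00
Mia Smith | 1.80
Olivia Martinez | 4.00
Eve Jones | 3.50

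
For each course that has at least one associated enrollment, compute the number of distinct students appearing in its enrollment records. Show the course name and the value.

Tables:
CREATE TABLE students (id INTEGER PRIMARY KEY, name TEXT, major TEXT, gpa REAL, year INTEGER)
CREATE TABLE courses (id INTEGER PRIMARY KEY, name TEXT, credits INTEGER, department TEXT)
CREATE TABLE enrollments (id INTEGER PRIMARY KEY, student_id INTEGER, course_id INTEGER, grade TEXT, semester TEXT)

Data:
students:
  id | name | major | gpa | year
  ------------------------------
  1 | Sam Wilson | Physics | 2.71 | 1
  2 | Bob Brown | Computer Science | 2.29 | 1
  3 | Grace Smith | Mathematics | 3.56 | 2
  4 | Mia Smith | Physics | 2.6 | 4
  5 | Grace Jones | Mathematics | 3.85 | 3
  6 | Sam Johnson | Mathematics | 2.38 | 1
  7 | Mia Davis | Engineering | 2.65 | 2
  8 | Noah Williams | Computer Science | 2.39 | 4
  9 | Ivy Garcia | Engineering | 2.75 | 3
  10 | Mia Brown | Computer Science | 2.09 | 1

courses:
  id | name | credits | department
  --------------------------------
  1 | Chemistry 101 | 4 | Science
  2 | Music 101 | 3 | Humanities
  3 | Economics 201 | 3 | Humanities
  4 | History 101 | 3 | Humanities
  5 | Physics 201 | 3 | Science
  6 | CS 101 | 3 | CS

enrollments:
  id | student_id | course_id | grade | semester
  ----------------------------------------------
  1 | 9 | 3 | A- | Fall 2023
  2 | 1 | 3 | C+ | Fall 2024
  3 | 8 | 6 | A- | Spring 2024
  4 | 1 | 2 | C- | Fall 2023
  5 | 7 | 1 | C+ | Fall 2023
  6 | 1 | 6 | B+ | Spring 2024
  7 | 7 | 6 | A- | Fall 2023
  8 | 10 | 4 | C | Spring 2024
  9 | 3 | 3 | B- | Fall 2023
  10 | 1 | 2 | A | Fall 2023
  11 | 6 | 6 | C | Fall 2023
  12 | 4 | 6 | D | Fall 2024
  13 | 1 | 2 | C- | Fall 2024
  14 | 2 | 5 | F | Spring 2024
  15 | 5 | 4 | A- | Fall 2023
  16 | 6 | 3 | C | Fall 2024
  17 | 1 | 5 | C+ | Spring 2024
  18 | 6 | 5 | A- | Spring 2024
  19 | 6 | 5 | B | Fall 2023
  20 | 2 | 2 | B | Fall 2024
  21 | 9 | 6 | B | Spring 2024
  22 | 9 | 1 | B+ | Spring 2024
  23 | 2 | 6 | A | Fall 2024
SELECT p.name, COUNT(DISTINCT c.student_id) AS distinct_student_count FROM enrollments c JOIN courses p ON c.course_id = p.id GROUP BY p.id, p.name

Execution result:
name | distinct_student_count
Chemistry 101 | 2
Music 101 | 2
Economics 201 | 4
History 101 | 2
Physics 201 | 3
CS 101 | 7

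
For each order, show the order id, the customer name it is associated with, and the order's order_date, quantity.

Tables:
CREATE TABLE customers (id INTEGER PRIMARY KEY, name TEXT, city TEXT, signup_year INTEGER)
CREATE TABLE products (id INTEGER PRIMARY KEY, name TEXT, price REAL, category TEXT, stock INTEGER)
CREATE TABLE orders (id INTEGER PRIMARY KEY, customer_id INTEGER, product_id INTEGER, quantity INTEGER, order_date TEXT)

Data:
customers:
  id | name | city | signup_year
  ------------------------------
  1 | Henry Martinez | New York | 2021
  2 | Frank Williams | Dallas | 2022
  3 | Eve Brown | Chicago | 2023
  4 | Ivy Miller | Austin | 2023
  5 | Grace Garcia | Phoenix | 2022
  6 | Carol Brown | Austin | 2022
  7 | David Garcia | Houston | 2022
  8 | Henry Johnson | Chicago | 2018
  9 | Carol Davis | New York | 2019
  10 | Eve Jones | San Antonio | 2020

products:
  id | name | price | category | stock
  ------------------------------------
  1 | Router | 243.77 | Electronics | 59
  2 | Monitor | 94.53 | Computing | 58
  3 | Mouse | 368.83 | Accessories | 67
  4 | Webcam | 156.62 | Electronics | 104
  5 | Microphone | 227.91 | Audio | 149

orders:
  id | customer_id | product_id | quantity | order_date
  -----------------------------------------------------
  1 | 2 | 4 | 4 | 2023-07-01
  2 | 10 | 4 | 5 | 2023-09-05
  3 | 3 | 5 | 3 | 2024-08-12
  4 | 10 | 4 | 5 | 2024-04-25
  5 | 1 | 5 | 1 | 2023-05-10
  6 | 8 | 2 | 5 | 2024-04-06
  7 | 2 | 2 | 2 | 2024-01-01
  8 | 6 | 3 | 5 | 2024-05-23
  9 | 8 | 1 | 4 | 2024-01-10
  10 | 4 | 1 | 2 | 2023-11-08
SELECT c.id, p.name AS customer, c.order_date, c.quantity FROM orders c JOIN customers p ON c.customer_id = p.id

Execution result:
id | customer | order_date | quantity
1 | Frank Williams | 2023-07-01 | 4
2 | Eve Jones | 2023-09-05 | 5
3 | Eve Brown | 2024-08-12 | 3
4 | Eve Jones | 2024-04-25 | 5
5 | Henry Martinez | 2023-05-10 | 1
6 | Henry Johnson | 2024-04-06 | 5
7 | Frank Williams | 2024-01-01 | 2
8 | Carol Brown | 2024-05-23 | 5
9 | Henry Johnson | 2024-01-10 | 4
10 | Ivy Miller | 2023-11-08 | 2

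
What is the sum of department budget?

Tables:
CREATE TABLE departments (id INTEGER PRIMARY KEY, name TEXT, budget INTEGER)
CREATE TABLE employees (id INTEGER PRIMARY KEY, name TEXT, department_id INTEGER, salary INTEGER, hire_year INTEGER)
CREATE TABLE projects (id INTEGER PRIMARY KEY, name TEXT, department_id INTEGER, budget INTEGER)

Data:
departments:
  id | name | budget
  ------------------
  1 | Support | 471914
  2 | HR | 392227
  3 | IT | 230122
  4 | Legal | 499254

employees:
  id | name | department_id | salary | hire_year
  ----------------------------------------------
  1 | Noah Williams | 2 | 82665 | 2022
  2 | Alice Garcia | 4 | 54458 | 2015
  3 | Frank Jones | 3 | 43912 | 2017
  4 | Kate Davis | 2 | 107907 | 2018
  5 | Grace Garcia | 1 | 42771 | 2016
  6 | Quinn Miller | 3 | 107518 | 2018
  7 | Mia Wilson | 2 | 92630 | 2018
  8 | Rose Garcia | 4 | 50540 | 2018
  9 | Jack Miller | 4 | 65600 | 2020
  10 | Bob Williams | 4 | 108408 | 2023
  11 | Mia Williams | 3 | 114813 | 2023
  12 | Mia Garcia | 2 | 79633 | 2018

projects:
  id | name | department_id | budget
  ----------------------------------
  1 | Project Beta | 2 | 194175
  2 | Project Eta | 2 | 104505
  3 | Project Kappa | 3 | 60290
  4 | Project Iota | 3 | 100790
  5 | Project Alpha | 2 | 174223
SELECT SUM(budget) FROM departments

Execution result:
1593517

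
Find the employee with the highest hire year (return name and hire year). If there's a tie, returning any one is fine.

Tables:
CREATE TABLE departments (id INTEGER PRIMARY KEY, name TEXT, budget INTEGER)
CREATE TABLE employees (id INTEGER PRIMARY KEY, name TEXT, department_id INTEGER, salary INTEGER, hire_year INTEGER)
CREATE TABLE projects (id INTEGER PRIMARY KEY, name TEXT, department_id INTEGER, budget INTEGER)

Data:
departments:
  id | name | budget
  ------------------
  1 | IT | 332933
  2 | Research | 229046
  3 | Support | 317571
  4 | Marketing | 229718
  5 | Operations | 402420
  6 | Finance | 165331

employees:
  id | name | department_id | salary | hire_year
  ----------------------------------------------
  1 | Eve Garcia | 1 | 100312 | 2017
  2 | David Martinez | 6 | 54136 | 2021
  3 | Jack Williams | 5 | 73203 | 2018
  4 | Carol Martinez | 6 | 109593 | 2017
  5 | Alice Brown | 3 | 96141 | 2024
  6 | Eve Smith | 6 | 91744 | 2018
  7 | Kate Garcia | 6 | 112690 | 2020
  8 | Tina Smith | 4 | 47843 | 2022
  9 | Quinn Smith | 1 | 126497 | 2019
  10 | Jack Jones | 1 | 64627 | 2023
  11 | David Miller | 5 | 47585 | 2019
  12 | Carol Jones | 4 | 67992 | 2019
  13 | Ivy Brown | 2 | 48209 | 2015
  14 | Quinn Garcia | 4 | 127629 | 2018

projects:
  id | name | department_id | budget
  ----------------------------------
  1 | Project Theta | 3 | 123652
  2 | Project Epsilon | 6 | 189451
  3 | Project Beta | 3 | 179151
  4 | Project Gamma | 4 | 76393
SELECT name, hire_year FROM employees ORDER BY hire_year DESC LIMIT 1

Execution result:
name | hire_year
Alice Brown | 2024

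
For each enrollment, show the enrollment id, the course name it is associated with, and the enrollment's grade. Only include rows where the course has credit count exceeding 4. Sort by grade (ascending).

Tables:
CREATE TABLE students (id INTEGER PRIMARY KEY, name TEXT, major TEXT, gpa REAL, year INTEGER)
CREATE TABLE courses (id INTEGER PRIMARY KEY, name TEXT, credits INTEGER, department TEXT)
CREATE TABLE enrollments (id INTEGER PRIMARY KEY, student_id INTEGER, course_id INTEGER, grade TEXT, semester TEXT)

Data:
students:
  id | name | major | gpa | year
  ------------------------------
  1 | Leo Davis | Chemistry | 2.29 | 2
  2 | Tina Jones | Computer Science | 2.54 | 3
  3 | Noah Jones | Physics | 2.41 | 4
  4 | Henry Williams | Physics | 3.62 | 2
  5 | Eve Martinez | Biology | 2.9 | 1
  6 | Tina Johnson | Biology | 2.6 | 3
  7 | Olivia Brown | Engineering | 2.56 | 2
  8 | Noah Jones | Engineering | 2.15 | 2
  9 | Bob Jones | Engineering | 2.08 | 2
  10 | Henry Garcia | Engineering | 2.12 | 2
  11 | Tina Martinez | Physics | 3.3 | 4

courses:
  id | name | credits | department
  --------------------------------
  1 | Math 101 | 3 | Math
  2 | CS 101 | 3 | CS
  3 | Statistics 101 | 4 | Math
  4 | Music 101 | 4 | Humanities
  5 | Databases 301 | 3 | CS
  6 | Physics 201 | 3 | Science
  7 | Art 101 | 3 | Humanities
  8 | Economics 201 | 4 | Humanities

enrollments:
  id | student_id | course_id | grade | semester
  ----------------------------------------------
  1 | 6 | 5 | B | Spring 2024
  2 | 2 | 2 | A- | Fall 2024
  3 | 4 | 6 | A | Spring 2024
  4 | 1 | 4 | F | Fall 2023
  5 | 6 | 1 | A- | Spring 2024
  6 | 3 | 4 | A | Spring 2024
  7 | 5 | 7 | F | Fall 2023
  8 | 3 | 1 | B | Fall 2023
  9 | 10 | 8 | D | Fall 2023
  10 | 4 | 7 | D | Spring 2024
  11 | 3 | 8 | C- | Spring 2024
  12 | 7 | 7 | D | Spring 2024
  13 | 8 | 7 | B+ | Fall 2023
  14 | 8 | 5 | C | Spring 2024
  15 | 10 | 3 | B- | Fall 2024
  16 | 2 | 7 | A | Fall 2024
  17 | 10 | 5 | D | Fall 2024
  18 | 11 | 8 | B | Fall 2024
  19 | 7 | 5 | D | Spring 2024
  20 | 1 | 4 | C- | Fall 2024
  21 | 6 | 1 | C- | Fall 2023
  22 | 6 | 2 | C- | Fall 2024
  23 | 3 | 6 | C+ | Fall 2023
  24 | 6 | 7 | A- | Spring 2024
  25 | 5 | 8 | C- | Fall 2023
SELECT c.id, p.name AS course, c.grade FROM enrollments c JOIN courses p ON c.course_id = p.id WHERE p.credits > 4 ORDER BY c.grade ASC

Execution result:
(no rows)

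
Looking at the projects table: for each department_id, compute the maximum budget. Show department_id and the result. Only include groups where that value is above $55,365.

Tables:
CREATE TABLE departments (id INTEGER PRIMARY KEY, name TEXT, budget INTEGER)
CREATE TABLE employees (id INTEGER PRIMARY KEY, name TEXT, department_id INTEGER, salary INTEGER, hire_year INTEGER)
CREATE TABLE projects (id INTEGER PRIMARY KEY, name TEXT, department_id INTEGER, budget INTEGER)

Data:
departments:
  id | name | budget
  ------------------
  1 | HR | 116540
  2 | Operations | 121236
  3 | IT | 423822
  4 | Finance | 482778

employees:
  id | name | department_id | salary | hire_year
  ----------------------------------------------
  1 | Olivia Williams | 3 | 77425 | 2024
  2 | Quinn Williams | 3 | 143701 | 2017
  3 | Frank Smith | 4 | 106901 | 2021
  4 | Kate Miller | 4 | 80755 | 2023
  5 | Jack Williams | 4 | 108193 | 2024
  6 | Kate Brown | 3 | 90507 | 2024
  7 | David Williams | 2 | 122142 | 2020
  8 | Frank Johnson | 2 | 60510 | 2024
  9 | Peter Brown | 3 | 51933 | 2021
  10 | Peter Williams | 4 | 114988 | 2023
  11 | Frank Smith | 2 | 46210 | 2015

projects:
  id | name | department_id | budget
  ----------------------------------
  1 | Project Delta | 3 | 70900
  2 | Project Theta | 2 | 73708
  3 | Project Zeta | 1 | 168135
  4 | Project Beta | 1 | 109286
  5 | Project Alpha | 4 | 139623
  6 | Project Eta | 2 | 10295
SELECT department_id, MAX(budget) AS max_budget FROM projects GROUP BY department_id HAVING MAX(budget) > 55365

Execution result:
department_id | max_budget
1 | 168135
2 | 73708
3 | 70900
4 | 139623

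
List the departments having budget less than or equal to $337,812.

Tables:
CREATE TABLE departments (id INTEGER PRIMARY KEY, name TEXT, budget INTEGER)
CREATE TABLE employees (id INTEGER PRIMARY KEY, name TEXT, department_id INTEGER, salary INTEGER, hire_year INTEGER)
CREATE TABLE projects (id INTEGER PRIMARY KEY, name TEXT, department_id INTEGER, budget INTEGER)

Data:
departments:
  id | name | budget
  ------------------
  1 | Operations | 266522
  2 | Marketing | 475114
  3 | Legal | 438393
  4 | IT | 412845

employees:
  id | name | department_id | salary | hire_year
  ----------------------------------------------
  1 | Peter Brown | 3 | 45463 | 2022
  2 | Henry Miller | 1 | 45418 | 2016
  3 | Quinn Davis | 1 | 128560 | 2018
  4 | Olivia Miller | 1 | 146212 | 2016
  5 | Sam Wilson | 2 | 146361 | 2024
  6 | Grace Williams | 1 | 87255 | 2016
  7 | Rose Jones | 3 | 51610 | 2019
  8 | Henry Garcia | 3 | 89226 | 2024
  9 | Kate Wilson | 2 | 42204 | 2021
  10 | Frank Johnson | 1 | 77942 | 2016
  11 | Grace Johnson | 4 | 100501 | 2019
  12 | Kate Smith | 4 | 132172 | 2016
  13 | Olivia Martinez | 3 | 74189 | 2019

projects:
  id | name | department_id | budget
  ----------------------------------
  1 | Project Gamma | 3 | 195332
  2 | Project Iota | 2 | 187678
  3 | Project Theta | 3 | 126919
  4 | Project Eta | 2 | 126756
SELECT name, budget FROM departments WHERE budget <= 337812

Execution result:
name | budget
Operations | 266522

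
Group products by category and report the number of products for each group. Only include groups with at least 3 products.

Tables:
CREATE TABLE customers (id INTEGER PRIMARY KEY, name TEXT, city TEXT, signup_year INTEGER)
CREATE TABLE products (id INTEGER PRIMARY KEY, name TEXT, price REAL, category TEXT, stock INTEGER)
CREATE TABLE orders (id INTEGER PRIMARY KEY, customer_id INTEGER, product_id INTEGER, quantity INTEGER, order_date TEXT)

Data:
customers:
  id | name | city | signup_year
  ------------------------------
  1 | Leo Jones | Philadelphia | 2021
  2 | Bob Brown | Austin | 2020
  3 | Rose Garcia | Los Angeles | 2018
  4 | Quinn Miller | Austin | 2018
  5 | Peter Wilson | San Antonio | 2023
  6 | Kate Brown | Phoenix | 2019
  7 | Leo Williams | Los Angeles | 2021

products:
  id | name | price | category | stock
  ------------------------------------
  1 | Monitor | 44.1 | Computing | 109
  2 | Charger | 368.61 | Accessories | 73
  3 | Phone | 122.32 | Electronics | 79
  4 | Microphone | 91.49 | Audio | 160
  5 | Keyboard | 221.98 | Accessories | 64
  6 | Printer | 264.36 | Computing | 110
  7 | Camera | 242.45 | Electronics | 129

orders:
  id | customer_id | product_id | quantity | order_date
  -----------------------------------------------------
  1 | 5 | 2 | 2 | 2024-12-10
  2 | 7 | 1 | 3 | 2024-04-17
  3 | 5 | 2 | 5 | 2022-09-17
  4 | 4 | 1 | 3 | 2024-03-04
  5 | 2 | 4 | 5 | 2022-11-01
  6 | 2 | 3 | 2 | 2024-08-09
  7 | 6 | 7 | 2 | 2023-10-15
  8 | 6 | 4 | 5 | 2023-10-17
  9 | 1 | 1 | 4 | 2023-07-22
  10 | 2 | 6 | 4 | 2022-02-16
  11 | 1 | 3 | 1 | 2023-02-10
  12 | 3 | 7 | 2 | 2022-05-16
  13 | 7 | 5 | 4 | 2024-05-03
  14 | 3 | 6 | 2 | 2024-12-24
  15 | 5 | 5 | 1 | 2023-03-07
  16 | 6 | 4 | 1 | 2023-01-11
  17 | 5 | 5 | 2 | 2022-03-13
SELECT category, COUNT(*) AS n FROM products GROUP BY category HAVING COUNT(*) >= 3

Execution result:
(no rows)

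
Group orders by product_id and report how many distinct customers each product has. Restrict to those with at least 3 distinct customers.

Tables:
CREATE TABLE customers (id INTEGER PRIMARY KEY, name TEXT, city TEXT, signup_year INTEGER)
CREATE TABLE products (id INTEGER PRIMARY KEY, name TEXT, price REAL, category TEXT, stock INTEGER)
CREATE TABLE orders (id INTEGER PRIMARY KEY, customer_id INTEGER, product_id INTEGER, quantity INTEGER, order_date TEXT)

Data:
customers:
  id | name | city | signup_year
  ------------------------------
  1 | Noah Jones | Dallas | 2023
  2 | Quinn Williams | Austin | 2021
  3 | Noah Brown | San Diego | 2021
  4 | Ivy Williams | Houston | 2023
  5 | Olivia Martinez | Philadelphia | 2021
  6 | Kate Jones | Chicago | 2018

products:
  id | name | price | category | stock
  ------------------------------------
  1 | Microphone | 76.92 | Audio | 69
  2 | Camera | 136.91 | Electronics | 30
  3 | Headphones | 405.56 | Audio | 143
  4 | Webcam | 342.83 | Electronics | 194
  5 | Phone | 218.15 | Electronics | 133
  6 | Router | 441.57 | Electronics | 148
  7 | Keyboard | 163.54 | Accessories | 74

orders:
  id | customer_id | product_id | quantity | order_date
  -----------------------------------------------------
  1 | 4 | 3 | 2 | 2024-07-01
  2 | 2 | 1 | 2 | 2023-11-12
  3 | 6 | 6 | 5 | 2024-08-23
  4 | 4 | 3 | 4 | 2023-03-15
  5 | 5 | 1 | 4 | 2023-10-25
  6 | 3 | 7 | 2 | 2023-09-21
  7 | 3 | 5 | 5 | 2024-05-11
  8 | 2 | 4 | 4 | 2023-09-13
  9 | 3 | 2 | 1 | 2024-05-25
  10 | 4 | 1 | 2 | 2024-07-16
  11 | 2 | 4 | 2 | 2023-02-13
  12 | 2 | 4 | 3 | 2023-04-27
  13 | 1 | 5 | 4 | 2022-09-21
SELECT product_id, COUNT(DISTINCT customer_id) AS distinct_customer_count FROM orders GROUP BY product_id HAVING COUNT(DISTINCT customer_id) >= 3

Execution result:
product_id | distinct_customer_count
1 | 3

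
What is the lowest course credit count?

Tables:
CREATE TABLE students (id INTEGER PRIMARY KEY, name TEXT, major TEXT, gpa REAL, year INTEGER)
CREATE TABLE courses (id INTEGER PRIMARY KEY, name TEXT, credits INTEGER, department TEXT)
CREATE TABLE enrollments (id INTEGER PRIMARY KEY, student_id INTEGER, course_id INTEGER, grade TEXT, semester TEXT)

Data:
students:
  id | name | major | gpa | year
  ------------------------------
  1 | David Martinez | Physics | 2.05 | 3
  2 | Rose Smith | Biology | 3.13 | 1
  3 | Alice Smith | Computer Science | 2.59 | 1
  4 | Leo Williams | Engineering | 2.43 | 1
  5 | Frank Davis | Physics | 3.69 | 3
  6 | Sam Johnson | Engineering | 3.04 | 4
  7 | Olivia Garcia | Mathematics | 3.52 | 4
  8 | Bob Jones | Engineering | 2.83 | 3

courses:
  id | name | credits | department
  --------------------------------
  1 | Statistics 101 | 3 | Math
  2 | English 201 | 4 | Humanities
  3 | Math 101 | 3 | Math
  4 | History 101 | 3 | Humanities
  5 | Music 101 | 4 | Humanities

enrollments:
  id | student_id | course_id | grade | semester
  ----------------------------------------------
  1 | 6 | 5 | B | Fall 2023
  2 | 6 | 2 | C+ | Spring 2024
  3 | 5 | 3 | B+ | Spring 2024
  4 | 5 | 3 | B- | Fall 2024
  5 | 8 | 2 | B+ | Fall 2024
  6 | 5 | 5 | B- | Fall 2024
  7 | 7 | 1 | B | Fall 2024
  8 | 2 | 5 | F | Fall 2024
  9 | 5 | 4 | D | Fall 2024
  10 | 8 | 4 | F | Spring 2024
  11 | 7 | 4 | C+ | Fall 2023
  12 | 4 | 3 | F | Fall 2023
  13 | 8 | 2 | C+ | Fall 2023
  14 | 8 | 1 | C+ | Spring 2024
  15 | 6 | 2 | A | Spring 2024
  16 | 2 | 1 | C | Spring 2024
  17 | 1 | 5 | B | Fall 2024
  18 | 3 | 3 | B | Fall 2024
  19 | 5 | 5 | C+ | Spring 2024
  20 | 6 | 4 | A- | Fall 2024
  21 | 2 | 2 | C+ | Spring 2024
SELECT MIN(credits) FROM courses

Execution result:
3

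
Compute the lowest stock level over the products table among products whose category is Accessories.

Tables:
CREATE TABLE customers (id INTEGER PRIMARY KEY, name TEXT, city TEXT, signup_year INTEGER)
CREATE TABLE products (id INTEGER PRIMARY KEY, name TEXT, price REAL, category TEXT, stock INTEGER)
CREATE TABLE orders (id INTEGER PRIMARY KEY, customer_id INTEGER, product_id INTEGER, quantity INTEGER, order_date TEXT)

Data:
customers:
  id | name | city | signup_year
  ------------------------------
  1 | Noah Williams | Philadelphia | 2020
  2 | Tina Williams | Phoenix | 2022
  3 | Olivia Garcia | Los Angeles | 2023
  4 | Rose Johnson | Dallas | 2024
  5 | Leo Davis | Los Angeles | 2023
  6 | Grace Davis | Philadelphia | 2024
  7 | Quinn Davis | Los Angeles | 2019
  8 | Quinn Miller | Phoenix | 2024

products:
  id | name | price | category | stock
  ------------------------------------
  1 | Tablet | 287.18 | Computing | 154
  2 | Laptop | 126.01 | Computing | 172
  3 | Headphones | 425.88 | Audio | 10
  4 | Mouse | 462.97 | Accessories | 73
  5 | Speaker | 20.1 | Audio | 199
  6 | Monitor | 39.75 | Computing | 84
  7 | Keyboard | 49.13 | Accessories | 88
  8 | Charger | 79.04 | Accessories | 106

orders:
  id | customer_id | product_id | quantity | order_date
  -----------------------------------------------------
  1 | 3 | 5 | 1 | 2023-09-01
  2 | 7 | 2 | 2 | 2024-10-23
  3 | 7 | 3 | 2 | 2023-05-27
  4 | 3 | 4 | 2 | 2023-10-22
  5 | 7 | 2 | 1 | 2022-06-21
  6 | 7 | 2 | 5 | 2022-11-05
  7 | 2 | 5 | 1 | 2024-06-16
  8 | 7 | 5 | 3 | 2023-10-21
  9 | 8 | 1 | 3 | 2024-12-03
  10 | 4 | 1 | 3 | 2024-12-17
SELECT MIN(stock) FROM products WHERE category = 'Accessories'

Execution result:
73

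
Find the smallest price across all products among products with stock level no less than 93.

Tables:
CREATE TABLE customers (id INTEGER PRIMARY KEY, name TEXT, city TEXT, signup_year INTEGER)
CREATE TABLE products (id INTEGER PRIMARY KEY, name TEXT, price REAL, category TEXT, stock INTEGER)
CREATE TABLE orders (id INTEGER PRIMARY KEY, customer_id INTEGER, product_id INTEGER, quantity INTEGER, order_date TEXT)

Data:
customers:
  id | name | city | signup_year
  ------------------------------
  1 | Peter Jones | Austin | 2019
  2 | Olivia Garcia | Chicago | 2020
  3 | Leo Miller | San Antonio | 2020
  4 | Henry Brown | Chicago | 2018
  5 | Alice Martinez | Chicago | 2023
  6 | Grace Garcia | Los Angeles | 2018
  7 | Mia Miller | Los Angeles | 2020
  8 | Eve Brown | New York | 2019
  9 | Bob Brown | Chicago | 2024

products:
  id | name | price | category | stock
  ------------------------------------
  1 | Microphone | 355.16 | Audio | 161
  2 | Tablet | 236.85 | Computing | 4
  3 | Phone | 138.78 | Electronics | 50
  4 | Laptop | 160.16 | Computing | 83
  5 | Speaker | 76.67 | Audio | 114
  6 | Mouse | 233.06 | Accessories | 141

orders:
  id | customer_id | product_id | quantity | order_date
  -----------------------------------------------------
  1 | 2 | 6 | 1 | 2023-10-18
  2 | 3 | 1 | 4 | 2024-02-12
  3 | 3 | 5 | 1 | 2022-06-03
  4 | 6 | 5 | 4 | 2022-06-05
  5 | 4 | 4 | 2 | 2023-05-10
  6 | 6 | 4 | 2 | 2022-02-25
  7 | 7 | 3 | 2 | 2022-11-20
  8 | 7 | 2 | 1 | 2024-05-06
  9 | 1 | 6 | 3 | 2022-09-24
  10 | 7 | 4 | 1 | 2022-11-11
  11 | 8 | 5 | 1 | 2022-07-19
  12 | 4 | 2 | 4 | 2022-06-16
SELECT MIN(price) FROM products WHERE stock >= 93

Execution result:
76.67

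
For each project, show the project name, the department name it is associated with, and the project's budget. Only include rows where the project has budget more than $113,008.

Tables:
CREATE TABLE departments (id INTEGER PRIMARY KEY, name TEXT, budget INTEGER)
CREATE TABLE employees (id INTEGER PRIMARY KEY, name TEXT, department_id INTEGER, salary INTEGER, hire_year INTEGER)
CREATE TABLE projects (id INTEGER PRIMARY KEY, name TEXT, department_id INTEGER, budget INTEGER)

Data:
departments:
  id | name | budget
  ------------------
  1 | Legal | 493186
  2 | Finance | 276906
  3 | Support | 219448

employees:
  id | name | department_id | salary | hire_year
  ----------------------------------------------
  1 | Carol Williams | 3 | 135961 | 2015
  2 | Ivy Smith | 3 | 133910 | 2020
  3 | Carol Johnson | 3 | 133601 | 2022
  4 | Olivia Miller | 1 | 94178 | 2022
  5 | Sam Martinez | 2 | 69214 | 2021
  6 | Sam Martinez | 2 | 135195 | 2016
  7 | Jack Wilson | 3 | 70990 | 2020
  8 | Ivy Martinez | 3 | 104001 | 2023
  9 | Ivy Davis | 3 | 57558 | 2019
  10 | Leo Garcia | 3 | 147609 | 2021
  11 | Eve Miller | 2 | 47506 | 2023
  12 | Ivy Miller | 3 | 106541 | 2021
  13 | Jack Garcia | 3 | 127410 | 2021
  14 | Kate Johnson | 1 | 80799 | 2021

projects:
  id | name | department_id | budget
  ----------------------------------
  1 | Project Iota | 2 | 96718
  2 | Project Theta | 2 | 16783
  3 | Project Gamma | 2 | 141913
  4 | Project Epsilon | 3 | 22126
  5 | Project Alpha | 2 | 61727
SELECT c.name, p.name AS department, c.budget FROM projects c JOIN departments p ON c.department_id = p.id WHERE c.budget > 113008

Execution result:
name | department | budget
Project Gamma | Finance | 141913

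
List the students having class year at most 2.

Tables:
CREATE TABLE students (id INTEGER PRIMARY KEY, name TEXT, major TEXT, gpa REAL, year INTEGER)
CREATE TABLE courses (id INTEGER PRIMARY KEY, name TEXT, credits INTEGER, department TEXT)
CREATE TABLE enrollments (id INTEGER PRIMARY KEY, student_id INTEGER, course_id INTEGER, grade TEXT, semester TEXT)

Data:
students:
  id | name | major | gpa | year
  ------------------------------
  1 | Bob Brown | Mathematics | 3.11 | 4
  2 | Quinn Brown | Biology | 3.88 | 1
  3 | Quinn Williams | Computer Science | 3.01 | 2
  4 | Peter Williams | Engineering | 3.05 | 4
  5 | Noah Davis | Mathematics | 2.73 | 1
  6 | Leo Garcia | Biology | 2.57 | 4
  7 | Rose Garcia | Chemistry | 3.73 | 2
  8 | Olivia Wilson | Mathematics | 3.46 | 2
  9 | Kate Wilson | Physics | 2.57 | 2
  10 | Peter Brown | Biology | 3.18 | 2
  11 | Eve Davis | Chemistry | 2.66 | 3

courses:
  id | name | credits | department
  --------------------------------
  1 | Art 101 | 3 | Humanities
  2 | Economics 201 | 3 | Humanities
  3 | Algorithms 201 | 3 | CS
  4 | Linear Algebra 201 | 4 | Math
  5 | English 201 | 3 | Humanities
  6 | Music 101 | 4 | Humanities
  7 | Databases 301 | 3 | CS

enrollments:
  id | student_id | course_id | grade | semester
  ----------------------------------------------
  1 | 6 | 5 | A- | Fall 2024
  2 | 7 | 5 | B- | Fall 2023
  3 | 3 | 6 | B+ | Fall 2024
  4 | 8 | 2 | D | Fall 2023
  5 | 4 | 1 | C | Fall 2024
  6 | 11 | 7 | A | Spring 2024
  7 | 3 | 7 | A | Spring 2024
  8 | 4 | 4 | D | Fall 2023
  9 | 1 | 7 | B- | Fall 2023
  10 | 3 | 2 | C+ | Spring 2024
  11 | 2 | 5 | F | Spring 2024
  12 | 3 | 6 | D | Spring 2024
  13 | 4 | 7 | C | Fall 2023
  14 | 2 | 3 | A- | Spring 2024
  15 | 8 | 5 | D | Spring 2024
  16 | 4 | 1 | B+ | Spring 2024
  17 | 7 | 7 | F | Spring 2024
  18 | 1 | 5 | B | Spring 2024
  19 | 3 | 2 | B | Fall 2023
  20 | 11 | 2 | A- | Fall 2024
SELECT name, year FROM students WHERE year <= 2

Execution result:
name | year
Quinn Brown | 1
Quinn Williams | 2
Noah Davis | 1
Rose Garcia | 2
Olivia Wilson | 2
Kate Wilson | 2
Peter Brown | 2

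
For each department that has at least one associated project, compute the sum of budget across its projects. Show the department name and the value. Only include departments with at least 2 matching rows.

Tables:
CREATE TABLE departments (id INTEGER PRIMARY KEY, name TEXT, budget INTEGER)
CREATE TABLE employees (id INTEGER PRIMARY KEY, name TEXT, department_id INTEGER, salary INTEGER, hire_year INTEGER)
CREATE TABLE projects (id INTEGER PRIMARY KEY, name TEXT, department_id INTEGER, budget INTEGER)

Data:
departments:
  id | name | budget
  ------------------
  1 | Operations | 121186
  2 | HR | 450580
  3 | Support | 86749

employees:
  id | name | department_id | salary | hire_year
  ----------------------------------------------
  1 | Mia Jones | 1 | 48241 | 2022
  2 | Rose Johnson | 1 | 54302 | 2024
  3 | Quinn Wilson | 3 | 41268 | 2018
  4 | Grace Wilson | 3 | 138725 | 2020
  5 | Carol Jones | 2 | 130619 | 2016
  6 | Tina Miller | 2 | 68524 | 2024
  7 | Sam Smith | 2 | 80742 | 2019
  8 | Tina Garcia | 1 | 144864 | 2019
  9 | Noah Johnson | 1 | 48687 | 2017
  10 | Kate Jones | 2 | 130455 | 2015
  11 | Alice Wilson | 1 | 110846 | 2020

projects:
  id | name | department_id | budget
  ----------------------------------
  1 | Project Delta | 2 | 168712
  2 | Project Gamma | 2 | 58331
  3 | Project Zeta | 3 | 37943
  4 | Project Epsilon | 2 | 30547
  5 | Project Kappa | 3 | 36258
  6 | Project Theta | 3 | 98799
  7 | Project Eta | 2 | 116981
SELECT p.name, SUM(c.budget) AS sum_budget FROM projects c JOIN departments p ON c.department_id = p.id GROUP BY p.id, p.name HAVING COUNT(*) >= 2

Execution result:
name | sum_budget
HR | 374571
Support | 173000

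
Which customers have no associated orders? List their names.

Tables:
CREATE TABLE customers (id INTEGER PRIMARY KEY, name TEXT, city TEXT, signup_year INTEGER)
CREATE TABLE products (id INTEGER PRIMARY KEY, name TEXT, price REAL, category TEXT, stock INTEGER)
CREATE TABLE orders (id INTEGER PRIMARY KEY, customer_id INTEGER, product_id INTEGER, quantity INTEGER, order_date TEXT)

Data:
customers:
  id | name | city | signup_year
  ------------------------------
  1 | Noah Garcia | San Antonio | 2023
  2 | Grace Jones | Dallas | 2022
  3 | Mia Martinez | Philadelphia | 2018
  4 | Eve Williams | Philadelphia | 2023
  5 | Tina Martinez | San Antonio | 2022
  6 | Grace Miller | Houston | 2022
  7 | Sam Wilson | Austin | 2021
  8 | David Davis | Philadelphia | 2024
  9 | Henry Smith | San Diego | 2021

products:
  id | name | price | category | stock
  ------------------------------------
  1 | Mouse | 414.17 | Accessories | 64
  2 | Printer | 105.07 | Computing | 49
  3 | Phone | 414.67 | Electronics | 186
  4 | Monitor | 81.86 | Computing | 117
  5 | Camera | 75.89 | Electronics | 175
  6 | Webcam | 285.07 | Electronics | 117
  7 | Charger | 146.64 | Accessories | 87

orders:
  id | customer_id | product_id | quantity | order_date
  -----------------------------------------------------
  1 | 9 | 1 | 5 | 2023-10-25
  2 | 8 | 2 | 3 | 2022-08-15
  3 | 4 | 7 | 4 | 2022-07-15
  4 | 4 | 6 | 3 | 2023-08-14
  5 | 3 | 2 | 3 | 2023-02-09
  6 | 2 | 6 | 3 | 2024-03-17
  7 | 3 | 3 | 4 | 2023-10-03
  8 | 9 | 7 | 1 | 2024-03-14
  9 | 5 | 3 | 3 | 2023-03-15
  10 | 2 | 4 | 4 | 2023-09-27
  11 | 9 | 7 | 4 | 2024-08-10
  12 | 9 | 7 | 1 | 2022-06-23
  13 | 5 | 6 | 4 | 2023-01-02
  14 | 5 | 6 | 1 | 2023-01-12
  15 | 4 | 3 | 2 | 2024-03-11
SELECT p.name FROM customers p LEFT JOIN orders c ON c.customer_id = p.id WHERE c.id IS NULL

Execution result:
name
Noah Garcia
Grace Miller
Sam Wilson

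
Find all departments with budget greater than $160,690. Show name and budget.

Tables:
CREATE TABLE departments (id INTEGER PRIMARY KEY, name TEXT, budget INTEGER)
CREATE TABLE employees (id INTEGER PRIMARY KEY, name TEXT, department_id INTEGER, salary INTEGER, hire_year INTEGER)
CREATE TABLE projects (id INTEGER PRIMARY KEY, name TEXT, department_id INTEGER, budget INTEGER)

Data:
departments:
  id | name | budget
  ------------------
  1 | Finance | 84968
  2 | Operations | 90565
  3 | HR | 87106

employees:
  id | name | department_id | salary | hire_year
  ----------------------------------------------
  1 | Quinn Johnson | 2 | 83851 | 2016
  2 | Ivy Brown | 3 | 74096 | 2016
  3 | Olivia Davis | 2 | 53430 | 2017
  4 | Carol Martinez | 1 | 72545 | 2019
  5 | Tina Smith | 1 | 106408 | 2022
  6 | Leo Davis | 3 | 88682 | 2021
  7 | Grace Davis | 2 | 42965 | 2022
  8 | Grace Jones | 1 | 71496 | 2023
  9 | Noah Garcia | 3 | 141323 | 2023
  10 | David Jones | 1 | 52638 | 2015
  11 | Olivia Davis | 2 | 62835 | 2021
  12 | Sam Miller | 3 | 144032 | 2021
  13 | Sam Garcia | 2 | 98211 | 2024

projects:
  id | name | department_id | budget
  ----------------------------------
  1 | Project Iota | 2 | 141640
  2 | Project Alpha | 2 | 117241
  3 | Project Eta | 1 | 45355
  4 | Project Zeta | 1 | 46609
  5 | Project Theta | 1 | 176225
SELECT name, budget FROM departments WHERE budget > 160690

Execution result:
(no rows)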